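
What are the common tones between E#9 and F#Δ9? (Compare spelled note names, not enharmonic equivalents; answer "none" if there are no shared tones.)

E#9 = E♯, G𝄪, B♯, D♯, F𝄪.
F#Δ9 = F♯, A♯, C♯, E♯, G♯.
Shared: E♯.

E♯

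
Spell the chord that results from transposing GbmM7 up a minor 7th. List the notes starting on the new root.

Transposed root: Gb → Fb (minor 7th up). So we spell Fb minor-major seventh:
Fb — root
Abb — minor 3rd
Cb — perfect 5th
Eb — major 7th

Fb, Abb, Cb, Eb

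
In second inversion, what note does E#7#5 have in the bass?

E#7#5 in root position is E♯–G𝄪–B𝄪–D♯.
Second inversion places the fifth in the bass, which is B𝄪.

B𝄪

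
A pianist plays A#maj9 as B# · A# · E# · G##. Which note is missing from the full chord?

C##

A#maj9 = A#, C##, E#, G##, B#. The voicing lacks the 3rd (major 3rd), C##.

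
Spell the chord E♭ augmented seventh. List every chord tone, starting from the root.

E♭ augmented seventh: augmented seventh on E♭.
E♭ — root
G — major 3rd
B — augmented 5th
D♭ — minor 7th

E♭, G, B, D♭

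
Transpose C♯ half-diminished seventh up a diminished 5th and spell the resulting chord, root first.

G, B-flat, D-flat, F

Transposed root: C-sharp → G (diminished 5th up). So we spell G half-diminished seventh:
G — root
B-flat — minor 3rd
D-flat — diminished 5th
F — minor 7th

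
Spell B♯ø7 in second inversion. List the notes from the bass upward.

F#  A#  B#  D#

B♯ø7 = B#–D#–F#–A#; second inversion → fifth (F#) lowest.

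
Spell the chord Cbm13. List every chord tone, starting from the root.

Root C♭, quality minor thirteenth:
Root: C♭
Minor 3rd (3rd): E𝄫
Perfect 5th (5th): G♭
Minor 7th (7th): B𝄫
Major 9th (9th): D♭
Perfect 11th (11th): F♭
Major 13th (13th): A♭

C♭ – E𝄫 – G♭ – B𝄫 – D♭ – F♭ – A♭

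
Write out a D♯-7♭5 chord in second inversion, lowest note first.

A, C#, D#, F#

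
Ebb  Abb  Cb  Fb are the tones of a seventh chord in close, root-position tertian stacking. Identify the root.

Fb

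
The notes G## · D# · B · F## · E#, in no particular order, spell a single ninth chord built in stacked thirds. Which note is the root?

Stacking in thirds gives E# – G## – B – D# – F##, so E# is the root — E# dominant ninth flat five.

E#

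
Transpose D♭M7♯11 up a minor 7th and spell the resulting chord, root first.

C♭, E♭, G♭, B♭, F

Transposed root: D♭ → C♭ (minor 7th up). So we spell C♭ major seventh sharp eleven:
Root: C♭
Major 3rd (3rd): E♭
Perfect 5th (5th): G♭
Major 7th (7th): B♭
Augmented 11th (11th): F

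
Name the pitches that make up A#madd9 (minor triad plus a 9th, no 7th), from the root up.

A#madd9 is a minor added-ninth built on A#.
Root: A#
Minor 3rd (3rd): C#
Perfect 5th (5th): E#
Major 9th (9th): B#

A# C# E# B#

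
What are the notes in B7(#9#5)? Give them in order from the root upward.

B, D#, F##, A, C##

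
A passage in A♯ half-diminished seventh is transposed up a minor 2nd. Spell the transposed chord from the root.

A# up a minor 2nd → B. New chord: B half-diminished seventh.
Root: B
Minor 3rd (3rd): D
Diminished 5th (5th): F
Minor 7th (7th): A

B, D, F, A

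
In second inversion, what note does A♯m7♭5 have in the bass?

E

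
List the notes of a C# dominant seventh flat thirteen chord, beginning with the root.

C-sharp, E-sharp, G-sharp, B, A

Root C-sharp, quality dominant seventh flat thirteen:
- root: C-sharp
- major 3rd: E-sharp
- perfect 5th: G-sharp
- minor 7th: B
- minor 13th: A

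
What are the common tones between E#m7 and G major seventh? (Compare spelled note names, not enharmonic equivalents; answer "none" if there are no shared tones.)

none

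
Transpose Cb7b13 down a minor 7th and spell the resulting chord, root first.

Cb down a minor 7th → Db. New chord: Db dominant seventh flat thirteen.
Db — root
F — major 3rd
Ab — perfect 5th
Cb — minor 7th
Bbb — minor 13th

Db, F, Ab, Cb, Bbb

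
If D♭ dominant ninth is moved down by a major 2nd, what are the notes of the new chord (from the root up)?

Db down a major 2nd → Cb. New chord: Cb dominant ninth.
Root: Cb
Major 3rd (3rd): Eb
Perfect 5th (5th): Gb
Minor 7th (7th): Bbb
Major 9th (9th): Db

Cb Eb Gb Bbb Db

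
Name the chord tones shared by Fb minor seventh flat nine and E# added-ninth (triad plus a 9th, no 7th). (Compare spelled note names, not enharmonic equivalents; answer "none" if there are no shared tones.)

none

Fb minor seventh flat nine: F-flat A-double-flat C-flat E-double-flat G-double-flat
E# added-ninth: E-sharp G-double-sharp B-sharp F-double-sharp
Common to both → none.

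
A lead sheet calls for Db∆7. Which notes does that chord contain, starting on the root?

Db∆7 is a major seventh built on D♭.
root → D♭
3rd (major 3rd) → F
5th (perfect 5th) → A♭
7th (major 7th) → C

D♭, F, A♭, C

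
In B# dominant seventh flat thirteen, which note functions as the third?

Root of B# dominant seventh flat thirteen = B♯. The 3rd is a major 3rd: B♯ up a major 3rd → D𝄪.

D𝄪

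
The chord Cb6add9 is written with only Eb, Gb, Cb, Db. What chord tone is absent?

Ab

Cb6add9 = Cb, Eb, Gb, Ab, Db. The voicing lacks the 6th (major 6th), Ab.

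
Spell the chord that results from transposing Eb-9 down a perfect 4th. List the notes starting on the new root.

Bb – Db – F – Ab – C

A perfect 4th down from Eb is Bb, so the new chord is Bb minor ninth.
- root: Bb
- minor 3rd: Db
- perfect 5th: F
- minor 7th: Ab
- major 9th: C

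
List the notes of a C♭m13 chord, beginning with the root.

Cb  Ebb  Gb  Bbb  Db  Fb  Ab

C♭m13: minor thirteenth on Cb.
- root: Cb
- minor 3rd: Ebb
- perfect 5th: Gb
- minor 7th: Bbb
- major 9th: Db
- perfect 11th: Fb
- major 13th: Ab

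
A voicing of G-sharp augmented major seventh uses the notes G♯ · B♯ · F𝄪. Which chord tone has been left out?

The full G-sharp augmented major seventh chord is G♯, B♯, D𝄪, F𝄪.
Comparing with the voicing, the augmented 5th (5th) — D𝄪 — is absent.

D𝄪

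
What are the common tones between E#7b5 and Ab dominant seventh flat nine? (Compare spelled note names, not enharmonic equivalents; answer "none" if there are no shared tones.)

E#7b5: E# G## B D#
Ab dominant seventh flat nine: Ab C Eb Gb Bbb
Common to both → none.

none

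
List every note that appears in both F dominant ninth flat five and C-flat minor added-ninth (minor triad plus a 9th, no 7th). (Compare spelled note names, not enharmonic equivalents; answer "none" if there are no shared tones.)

F dominant ninth flat five: F A C-flat E-flat G
C-flat minor added-ninth: C-flat E-double-flat G-flat D-flat
Common to both → C-flat.

C-flat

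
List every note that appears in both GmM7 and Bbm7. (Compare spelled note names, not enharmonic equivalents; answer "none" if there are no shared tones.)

Bb

GmM7: G Bb D F#
Bbm7: Bb Db F Ab
Common to both → Bb.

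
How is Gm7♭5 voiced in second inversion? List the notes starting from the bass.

Gm7♭5 = G–Bb–Db–F; second inversion → fifth (Db) lowest.

Db, F, G, Bb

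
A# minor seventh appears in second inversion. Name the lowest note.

E-sharp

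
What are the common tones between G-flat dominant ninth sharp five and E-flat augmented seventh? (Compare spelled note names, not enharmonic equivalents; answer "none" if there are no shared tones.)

G-flat dominant ninth sharp five = G-flat, B-flat, D, F-flat, A-flat.
E-flat augmented seventh = E-flat, G, B, D-flat.
Shared: none.

none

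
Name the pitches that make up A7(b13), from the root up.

A C# E G F

A7(b13) is a dominant seventh flat thirteen built on A.
- root: A
- major 3rd: C#
- perfect 5th: E
- minor 7th: G
- minor 13th: F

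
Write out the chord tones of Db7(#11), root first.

Db  F  Ab  Cb  G

Root Db, quality dominant seventh sharp eleven:
Db — root
F — major 3rd
Ab — perfect 5th
Cb — minor 7th
G — augmented 11th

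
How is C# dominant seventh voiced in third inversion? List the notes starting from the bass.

B, C#, E#, G#

In root position, C# dominant seventh is C#–E#–G#–B.
Third inversion puts the seventh (B) in the bass.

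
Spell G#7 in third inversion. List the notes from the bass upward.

F# G# B# D#

G#7 = G#–B#–D#–F#; third inversion → seventh (F#) lowest.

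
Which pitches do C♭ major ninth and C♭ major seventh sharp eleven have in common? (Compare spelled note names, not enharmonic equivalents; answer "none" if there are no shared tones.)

C♭ major ninth = C-flat, E-flat, G-flat, B-flat, D-flat.
C♭ major seventh sharp eleven = C-flat, E-flat, G-flat, B-flat, F.
Shared: C-flat, E-flat, G-flat, B-flat.

C-flat, E-flat, G-flat, B-flat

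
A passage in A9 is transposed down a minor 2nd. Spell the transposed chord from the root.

G#, B#, D#, F#, A#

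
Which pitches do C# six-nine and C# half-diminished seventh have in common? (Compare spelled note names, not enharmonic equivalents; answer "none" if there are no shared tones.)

C# six-nine = C-sharp, E-sharp, G-sharp, A-sharp, D-sharp.
C# half-diminished seventh = C-sharp, E, G, B.
Shared: C-sharp.

C-sharp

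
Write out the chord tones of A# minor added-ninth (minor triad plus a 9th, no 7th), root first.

A# minor added-ninth is a minor added-ninth built on A#.
root → A#
3rd (minor 3rd) → C#
5th (perfect 5th) → E#
9th (major 9th) → B#

A# C# E# B#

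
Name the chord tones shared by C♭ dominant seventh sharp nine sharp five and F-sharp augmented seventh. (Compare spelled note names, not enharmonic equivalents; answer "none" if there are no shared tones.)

none

C♭ dominant seventh sharp nine sharp five = C-flat, E-flat, G, B-double-flat, D.
F-sharp augmented seventh = F-sharp, A-sharp, C-double-sharp, E.
Shared: none.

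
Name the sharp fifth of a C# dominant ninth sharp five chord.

Root of C# dominant ninth sharp five = C#. The 5th is an augmented 5th: C# up an augmented 5th → G##.

G##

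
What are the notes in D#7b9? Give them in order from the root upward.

D♯ F𝄪 A♯ C♯ E

Root D♯, quality dominant seventh flat nine:
root → D♯
3rd (major 3rd) → F𝄪
5th (perfect 5th) → A♯
7th (minor 7th) → C♯
9th (minor 9th) → E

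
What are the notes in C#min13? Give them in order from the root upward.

C#  E  G#  B  D#  F#  A#

C#min13 is a minor thirteenth built on C#.
root → C#
3rd (minor 3rd) → E
5th (perfect 5th) → G#
7th (minor 7th) → B
9th (major 9th) → D#
11th (perfect 11th) → F#
13th (major 13th) → A#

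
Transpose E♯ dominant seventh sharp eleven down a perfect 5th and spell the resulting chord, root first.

A-sharp, C-double-sharp, E-sharp, G-sharp, D-double-sharp

E-sharp down a perfect 5th → A-sharp. New chord: A-sharp dominant seventh sharp eleven.
- root: A-sharp
- major 3rd: C-double-sharp
- perfect 5th: E-sharp
- minor 7th: G-sharp
- augmented 11th: D-double-sharp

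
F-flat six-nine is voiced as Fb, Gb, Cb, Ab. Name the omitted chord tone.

F-flat six-nine = Fb, Ab, Cb, Db, Gb. The voicing lacks the 6th (major 6th), Db.

Db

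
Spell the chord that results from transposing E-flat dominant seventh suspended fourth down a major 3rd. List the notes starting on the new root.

Transposed root: Eb → Cb (major 3rd down). So we spell Cb dominant seventh suspended fourth:
root → Cb
4th (perfect 4th) → Fb
5th (perfect 5th) → Gb
7th (minor 7th) → Bbb

Cb – Fb – Gb – Bbb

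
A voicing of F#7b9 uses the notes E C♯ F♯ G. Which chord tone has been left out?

The full F#7b9 chord is F♯, A♯, C♯, E, G.
Comparing with the voicing, the major 3rd (3rd) — A♯ — is absent.

A♯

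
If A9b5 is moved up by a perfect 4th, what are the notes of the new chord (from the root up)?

D, F♯, A♭, C, E

Transposed root: A → D (perfect 4th up). So we spell D dominant ninth flat five:
root → D
3rd (major 3rd) → F♯
5th (diminished 5th) → A♭
7th (minor 7th) → C
9th (major 9th) → E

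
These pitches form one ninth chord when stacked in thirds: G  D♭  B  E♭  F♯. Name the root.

Arranged so that each adjacent pair is a third by letter name: E♭ – G – B – D♭ – F♯.
The bottom of that stack, E♭, is the root (this is E♭ dominant seventh sharp nine sharp five).

E♭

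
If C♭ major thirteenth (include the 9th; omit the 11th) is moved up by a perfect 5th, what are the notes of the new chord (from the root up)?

Transposed root: C-flat → G-flat (perfect 5th up). So we spell G-flat major thirteenth:
- root: G-flat
- major 3rd: B-flat
- perfect 5th: D-flat
- major 7th: F
- major 9th: A-flat
- major 13th: E-flat

G-flat, B-flat, D-flat, F, A-flat, E-flat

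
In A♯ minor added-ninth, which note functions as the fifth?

Root of A♯ minor added-ninth = A-sharp. The 5th is a perfect 5th: A-sharp up a perfect 5th → E-sharp.

E-sharp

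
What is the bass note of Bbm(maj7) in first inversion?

Bbm(maj7) = B♭–D♭–F–A. First inversion → third in the bass = D♭.

D♭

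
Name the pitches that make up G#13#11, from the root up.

Root G#, quality dominant thirteenth sharp eleven:
G# — root
B# — major 3rd
D# — perfect 5th
F# — minor 7th
A# — major 9th
C## — augmented 11th
E# — major 13th

G# – B# – D# – F# – A# – C## – E#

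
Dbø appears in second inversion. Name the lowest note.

Abb

Dbø = Db–Fb–Abb–Cb. Second inversion → fifth in the bass = Abb.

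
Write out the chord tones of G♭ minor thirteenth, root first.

Gb, Bbb, Db, Fb, Ab, Cb, Eb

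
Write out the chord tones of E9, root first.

E – G♯ – B – D – F♯

E9 is a dominant ninth built on E.
Root: E
Major 3rd (3rd): G♯
Perfect 5th (5th): B
Minor 7th (7th): D
Major 9th (9th): F♯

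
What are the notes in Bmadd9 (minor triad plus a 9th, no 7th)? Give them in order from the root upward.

Bmadd9: minor added-ninth on B.
B — root
D — minor 3rd
F# — perfect 5th
C# — major 9th

B D F# C#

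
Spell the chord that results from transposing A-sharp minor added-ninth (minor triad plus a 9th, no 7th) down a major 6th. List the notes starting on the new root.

C♯ – E – G♯ – D♯

Transposed root: A♯ → C♯ (major 6th down). So we spell C♯ minor added-ninth:
- root: C♯
- minor 3rd: E
- perfect 5th: G♯
- major 9th: D♯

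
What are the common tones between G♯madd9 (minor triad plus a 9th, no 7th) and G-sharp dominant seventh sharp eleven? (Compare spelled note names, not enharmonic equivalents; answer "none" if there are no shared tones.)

G#, D#

G♯madd9: G# B D# A#
G-sharp dominant seventh sharp eleven: G# B# D# F# C##
Common to both → G#, D#.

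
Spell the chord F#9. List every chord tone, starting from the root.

F#9: dominant ninth on F#.
root → F#
3rd (major 3rd) → A#
5th (perfect 5th) → C#
7th (minor 7th) → E
9th (major 9th) → G#

F#, A#, C#, E, G#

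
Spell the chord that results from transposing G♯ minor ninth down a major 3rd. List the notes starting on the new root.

Transposed root: G♯ → E (major 3rd down). So we spell E minor ninth:
- root: E
- minor 3rd: G
- perfect 5th: B
- minor 7th: D
- major 9th: F♯

E, G, B, D, F♯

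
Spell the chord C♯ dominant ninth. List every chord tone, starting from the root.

C♯ dominant ninth: dominant ninth on C#.
C# — root
E# — major 3rd
G# — perfect 5th
B — minor 7th
D# — major 9th

C#, E#, G#, B, D#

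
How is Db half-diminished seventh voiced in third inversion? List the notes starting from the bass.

In root position, Db half-diminished seventh is D-flat–F-flat–A-double-flat–C-flat.
Third inversion puts the seventh (C-flat) in the bass.

C-flat D-flat F-flat A-double-flat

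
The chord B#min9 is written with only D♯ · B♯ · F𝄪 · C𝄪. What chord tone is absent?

A♯

B#min9 = B♯, D♯, F𝄪, A♯, C𝄪. The voicing lacks the 7th (minor 7th), A♯.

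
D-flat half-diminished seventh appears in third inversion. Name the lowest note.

C♭

D-flat half-diminished seventh = D♭–F♭–A𝄫–C♭. Third inversion → seventh in the bass = C♭.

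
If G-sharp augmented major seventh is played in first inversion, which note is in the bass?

B-sharp

G-sharp augmented major seventh in root position is G-sharp–B-sharp–D-double-sharp–F-double-sharp.
First inversion places the third in the bass, which is B-sharp.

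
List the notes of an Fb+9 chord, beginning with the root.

Fb+9: dominant ninth sharp five on F♭.
F♭ — root
A♭ — major 3rd
C — augmented 5th
E𝄫 — minor 7th
G♭ — major 9th

F♭ – A♭ – C – E𝄫 – G♭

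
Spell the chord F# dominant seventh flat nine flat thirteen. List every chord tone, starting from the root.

F# A# C# E G D

Root F#, quality dominant seventh flat nine flat thirteen:
F# — root
A# — major 3rd
C# — perfect 5th
E — minor 7th
G — minor 9th
D — minor 13th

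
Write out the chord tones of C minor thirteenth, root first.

C Eb G Bb D F A

Root C, quality minor thirteenth:
- root: C
- minor 3rd: Eb
- perfect 5th: G
- minor 7th: Bb
- major 9th: D
- perfect 11th: F
- major 13th: A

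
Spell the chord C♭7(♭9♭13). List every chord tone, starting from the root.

C♭, E♭, G♭, B𝄫, D𝄫, A𝄫

C♭7(♭9♭13): dominant seventh flat nine flat thirteen on C♭.
C♭ — root
E♭ — major 3rd
G♭ — perfect 5th
B𝄫 — minor 7th
D𝄫 — minor 9th
A𝄫 — minor 13th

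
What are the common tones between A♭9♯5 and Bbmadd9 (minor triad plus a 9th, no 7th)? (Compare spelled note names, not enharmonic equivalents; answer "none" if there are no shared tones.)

A♭9♯5: A♭ C E G♭ B♭
Bbmadd9: B♭ D♭ F C
Common to both → C, B♭.

C B♭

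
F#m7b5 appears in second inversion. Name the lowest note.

C

F#m7b5 in root position is F♯–A–C–E.
Second inversion places the fifth in the bass, which is C.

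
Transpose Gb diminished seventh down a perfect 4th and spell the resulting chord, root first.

D♭  F♭  A𝄫  C𝄫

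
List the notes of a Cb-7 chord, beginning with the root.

Cb, Ebb, Gb, Bbb

Root Cb, quality minor seventh:
- root: Cb
- minor 3rd: Ebb
- perfect 5th: Gb
- minor 7th: Bbb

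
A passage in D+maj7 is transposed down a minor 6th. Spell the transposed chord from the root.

F# – A# – C## – E#

Transposed root: D → F# (minor 6th down). So we spell F# augmented major seventh:
root → F#
3rd (major 3rd) → A#
5th (augmented 5th) → C##
7th (major 7th) → E#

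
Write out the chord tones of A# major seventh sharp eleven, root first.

A-sharp – C-double-sharp – E-sharp – G-double-sharp – D-double-sharp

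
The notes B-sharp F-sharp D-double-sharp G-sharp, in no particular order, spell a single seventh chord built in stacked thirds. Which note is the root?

Arranged so that each adjacent pair is a third by letter name: G-sharp – B-sharp – D-double-sharp – F-sharp.
The bottom of that stack, G-sharp, is the root (this is G-sharp augmented seventh).

G-sharp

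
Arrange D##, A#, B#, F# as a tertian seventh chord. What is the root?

Arranged so that each adjacent pair is a third by letter name: B# – D## – F# – A#.
The bottom of that stack, B#, is the root (this is B# dominant seventh flat five).

B#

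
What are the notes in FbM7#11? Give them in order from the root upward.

Root F♭, quality major seventh sharp eleven:
- root: F♭
- major 3rd: A♭
- perfect 5th: C♭
- major 7th: E♭
- augmented 11th: B♭

F♭, A♭, C♭, E♭, B♭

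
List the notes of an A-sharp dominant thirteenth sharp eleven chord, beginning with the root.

A-sharp – C-double-sharp – E-sharp – G-sharp – B-sharp – D-double-sharp – F-double-sharp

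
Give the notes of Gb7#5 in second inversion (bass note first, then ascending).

Gb7#5 = Gb–Bb–D–Fb; second inversion → fifth (D) lowest.

D, Fb, Gb, Bb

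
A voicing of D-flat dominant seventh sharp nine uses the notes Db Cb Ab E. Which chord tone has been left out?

The full D-flat dominant seventh sharp nine chord is Db, F, Ab, Cb, E.
Comparing with the voicing, the major 3rd (3rd) — F — is absent.

F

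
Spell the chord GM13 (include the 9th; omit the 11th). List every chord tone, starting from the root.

GM13 is a major thirteenth built on G.
root → G
3rd (major 3rd) → B
5th (perfect 5th) → D
7th (major 7th) → F♯
9th (major 9th) → A
13th (major 13th) → E

G B D F♯ A E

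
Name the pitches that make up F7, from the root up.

F7: dominant seventh on F.
F — root
A — major 3rd
C — perfect 5th
Eb — minor 7th

F A C Eb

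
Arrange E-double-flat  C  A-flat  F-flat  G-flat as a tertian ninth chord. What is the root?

Stacking in thirds gives F-flat – A-flat – C – E-double-flat – G-flat, so F-flat is the root — F-flat dominant ninth sharp five.

F-flat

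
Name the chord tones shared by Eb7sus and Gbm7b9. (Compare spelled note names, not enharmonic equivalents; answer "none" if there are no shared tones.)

Eb7sus: E♭ A♭ B♭ D♭
Gbm7b9: G♭ B𝄫 D♭ F♭ A𝄫
Common to both → D♭.

D♭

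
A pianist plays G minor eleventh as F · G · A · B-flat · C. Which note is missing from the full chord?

G minor eleventh = G, B-flat, D, F, A, C. The voicing lacks the 5th (perfect 5th), D.

D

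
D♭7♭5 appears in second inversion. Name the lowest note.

Abb

D♭7♭5 in root position is Db–F–Abb–Cb.
Second inversion places the fifth in the bass, which is Abb.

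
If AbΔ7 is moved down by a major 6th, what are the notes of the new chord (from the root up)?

Ab down a major 6th → Cb. New chord: Cb major seventh.
root → Cb
3rd (major 3rd) → Eb
5th (perfect 5th) → Gb
7th (major 7th) → Bb

Cb Eb Gb Bb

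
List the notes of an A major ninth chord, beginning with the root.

A, C♯, E, G♯, B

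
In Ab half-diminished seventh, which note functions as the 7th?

Gb

Ab half-diminished seventh is built on Ab; its 7th is a minor 7th above the root.
A seventh above A uses the letter G, and the minor 7th above Ab is Gb.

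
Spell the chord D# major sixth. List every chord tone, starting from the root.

D# major sixth is a major sixth built on D-sharp.
root → D-sharp
3rd (major 3rd) → F-double-sharp
5th (perfect 5th) → A-sharp
6th (major 6th) → B-sharp

D-sharp F-double-sharp A-sharp B-sharp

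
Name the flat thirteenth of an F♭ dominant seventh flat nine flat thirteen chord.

D𝄫

Root of F♭ dominant seventh flat nine flat thirteen = F♭. The 13th is a minor 13th: F♭ up a minor 13th → D𝄫.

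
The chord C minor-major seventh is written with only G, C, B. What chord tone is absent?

The full C minor-major seventh chord is C, Eb, G, B.
Comparing with the voicing, the minor 3rd (3rd) — Eb — is absent.

Eb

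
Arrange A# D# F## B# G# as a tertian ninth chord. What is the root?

G#

Stacking in thirds gives G# – B# – D# – F## – A#, so G# is the root — G# major ninth.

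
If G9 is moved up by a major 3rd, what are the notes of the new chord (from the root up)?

B – D# – F# – A – C#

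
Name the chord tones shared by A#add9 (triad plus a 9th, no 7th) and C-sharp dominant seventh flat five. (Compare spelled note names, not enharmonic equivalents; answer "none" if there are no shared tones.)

E#

A#add9 = A#, C##, E#, B#.
C-sharp dominant seventh flat five = C#, E#, G, B.
Shared: E#.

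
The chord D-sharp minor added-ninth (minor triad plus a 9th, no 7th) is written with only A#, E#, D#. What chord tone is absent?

F#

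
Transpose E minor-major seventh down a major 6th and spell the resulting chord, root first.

G, B-flat, D, F-sharp

Transposed root: E → G (major 6th down). So we spell G minor-major seventh:
root → G
3rd (minor 3rd) → B-flat
5th (perfect 5th) → D
7th (major 7th) → F-sharp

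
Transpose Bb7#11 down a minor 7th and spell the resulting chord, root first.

C – E – G – Bb – F#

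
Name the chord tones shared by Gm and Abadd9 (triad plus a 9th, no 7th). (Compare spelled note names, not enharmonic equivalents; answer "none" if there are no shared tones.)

B♭

Gm = G, B♭, D.
Abadd9 = A♭, C, E♭, B♭.
Shared: B♭.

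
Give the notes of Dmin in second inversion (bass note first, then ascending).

A D F

In root position, Dmin is D–F–A.
Second inversion puts the fifth (A) in the bass.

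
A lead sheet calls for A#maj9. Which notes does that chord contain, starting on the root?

A#, C##, E#, G##, B#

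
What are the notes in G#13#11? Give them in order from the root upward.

G♯  B♯  D♯  F♯  A♯  C𝄪  E♯

G#13#11 is a dominant thirteenth sharp eleven built on G♯.
- root: G♯
- major 3rd: B♯
- perfect 5th: D♯
- minor 7th: F♯
- major 9th: A♯
- augmented 11th: C𝄪
- major 13th: E♯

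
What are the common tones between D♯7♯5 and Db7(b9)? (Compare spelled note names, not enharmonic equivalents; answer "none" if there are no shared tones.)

D♯7♯5: D# F## A## C#
Db7(b9): Db F Ab Cb Ebb
Common to both → none.

none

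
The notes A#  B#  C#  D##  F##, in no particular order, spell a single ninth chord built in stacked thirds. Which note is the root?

B#

Stacking in thirds gives B# – D## – F## – A# – C#, so B# is the root — B# dominant seventh flat nine.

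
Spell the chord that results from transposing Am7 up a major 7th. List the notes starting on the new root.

G#, B, D#, F#

A major 7th up from A is G#, so the new chord is G# minor seventh.
Root: G#
Minor 3rd (3rd): B
Perfect 5th (5th): D#
Minor 7th (7th): F#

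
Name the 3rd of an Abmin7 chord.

Cb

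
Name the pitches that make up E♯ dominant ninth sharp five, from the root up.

E-sharp – G-double-sharp – B-double-sharp – D-sharp – F-double-sharp

E♯ dominant ninth sharp five: dominant ninth sharp five on E-sharp.
root → E-sharp
3rd (major 3rd) → G-double-sharp
5th (augmented 5th) → B-double-sharp
7th (minor 7th) → D-sharp
9th (major 9th) → F-double-sharp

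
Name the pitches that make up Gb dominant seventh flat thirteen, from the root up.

G-flat, B-flat, D-flat, F-flat, E-double-flat

Root G-flat, quality dominant seventh flat thirteen:
- root: G-flat
- major 3rd: B-flat
- perfect 5th: D-flat
- minor 7th: F-flat
- minor 13th: E-double-flat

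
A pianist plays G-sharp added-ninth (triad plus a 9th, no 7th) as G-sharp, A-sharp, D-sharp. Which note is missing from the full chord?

The full G-sharp added-ninth chord is G-sharp, B-sharp, D-sharp, A-sharp.
Comparing with the voicing, the major 3rd (3rd) — B-sharp — is absent.

B-sharp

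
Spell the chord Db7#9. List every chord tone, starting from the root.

Db7#9 is a dominant seventh sharp nine built on D♭.
- root: D♭
- major 3rd: F
- perfect 5th: A♭
- minor 7th: C♭
- augmented 9th: E

D♭  F  A♭  C♭  E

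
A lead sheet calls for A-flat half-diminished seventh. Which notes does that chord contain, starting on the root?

A-flat half-diminished seventh: half-diminished seventh on A-flat.
A-flat — root
C-flat — minor 3rd
E-double-flat — diminished 5th
G-flat — minor 7th

A-flat, C-flat, E-double-flat, G-flat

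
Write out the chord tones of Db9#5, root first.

Db  F  A  Cb  Eb

Root Db, quality dominant ninth sharp five:
root → Db
3rd (major 3rd) → F
5th (augmented 5th) → A
7th (minor 7th) → Cb
9th (major 9th) → Eb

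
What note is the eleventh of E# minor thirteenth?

Root of E# minor thirteenth = E♯. The 11th is a perfect 11th: E♯ up a perfect 11th → A♯.

A♯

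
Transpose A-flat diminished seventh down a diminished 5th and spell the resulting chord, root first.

D  F  A-flat  C-flat

A-flat down a diminished 5th → D. New chord: D diminished seventh.
Root: D
Minor 3rd (3rd): F
Diminished 5th (5th): A-flat
Diminished 7th (7th): C-flat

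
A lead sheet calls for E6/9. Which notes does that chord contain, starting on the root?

E, G#, B, C#, F#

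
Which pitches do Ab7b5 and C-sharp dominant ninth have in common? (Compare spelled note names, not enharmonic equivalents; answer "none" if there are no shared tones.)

Ab7b5: A♭ C E𝄫 G♭
C-sharp dominant ninth: C♯ E♯ G♯ B D♯
Common to both → none.

none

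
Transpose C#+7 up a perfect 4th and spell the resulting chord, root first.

Transposed root: C# → F# (perfect 4th up). So we spell F# augmented seventh:
root → F#
3rd (major 3rd) → A#
5th (augmented 5th) → C##
7th (minor 7th) → E

F#, A#, C##, E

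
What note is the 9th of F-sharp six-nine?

G-sharp

Root of F-sharp six-nine = F-sharp. The 9th is a major 9th: F-sharp up a major 9th → G-sharp.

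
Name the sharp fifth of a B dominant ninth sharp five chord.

B dominant ninth sharp five is built on B; its 5th is an augmented 5th above the root.
A fifth above B uses the letter F, and the augmented 5th above B is F-double-sharp.

F-double-sharp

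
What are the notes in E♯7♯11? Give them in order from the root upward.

E♯  G𝄪  B♯  D♯  A𝄪

Root E♯, quality dominant seventh sharp eleven:
root → E♯
3rd (major 3rd) → G𝄪
5th (perfect 5th) → B♯
7th (minor 7th) → D♯
11th (augmented 11th) → A𝄪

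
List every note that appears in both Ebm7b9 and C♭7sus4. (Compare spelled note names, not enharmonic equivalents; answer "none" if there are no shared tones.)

Ebm7b9 = Eb, Gb, Bb, Db, Fb.
C♭7sus4 = Cb, Fb, Gb, Bbb.
Shared: Gb, Fb.

Gb  Fb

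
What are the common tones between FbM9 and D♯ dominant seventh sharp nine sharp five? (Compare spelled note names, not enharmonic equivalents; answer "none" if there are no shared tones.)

FbM9: F♭ A♭ C♭ E♭ G♭
D♯ dominant seventh sharp nine sharp five: D♯ F𝄪 A𝄪 C♯ E𝄪
Common to both → none.

none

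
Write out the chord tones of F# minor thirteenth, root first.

F-sharp A C-sharp E G-sharp B D-sharp

F# minor thirteenth: minor thirteenth on F-sharp.
F-sharp — root
A — minor 3rd
C-sharp — perfect 5th
E — minor 7th
G-sharp — major 9th
B — perfect 11th
D-sharp — major 13th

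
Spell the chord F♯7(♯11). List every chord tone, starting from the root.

Root F#, quality dominant seventh sharp eleven:
- root: F#
- major 3rd: A#
- perfect 5th: C#
- minor 7th: E
- augmented 11th: B#

F#, A#, C#, E, B#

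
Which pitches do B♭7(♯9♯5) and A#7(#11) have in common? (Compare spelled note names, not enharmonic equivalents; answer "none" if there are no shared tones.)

none

B♭7(♯9♯5) = Bb, D, F#, Ab, C#.
A#7(#11) = A#, C##, E#, G#, D##.
Shared: none.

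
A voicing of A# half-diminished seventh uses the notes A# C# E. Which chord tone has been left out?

G#

A# half-diminished seventh = A#, C#, E, G#. The voicing lacks the 7th (minor 7th), G#.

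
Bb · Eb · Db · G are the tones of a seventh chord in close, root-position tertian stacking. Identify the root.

Eb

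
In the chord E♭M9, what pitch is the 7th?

E♭M9 is built on Eb; its 7th is a major 7th above the root.
A seventh above E uses the letter D, and the major 7th above Eb is D.

D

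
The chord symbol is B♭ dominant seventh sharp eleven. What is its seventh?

Root of B♭ dominant seventh sharp eleven = Bb. The 7th is a minor 7th: Bb up a minor 7th → Ab.

Ab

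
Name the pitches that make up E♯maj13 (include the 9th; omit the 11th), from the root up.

E♯  G𝄪  B♯  D𝄪  F𝄪  C𝄪

E♯maj13: major thirteenth on E♯.
E♯ — root
G𝄪 — major 3rd
B♯ — perfect 5th
D𝄪 — major 7th
F𝄪 — major 9th
C𝄪 — major 13th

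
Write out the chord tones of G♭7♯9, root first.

Gb – Bb – Db – Fb – A

G♭7♯9 is a dominant seventh sharp nine built on Gb.
Root: Gb
Major 3rd (3rd): Bb
Perfect 5th (5th): Db
Minor 7th (7th): Fb
Augmented 9th (9th): A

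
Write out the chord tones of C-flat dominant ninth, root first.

Root C-flat, quality dominant ninth:
root → C-flat
3rd (major 3rd) → E-flat
5th (perfect 5th) → G-flat
7th (minor 7th) → B-double-flat
9th (major 9th) → D-flat

C-flat E-flat G-flat B-double-flat D-flat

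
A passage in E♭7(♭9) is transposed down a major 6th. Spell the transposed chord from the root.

Eb down a major 6th → Gb. New chord: Gb dominant seventh flat nine.
- root: Gb
- major 3rd: Bb
- perfect 5th: Db
- minor 7th: Fb
- minor 9th: Abb

Gb, Bb, Db, Fb, Abb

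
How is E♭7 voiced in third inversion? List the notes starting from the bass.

Db, Eb, G, Bb

In root position, E♭7 is Eb–G–Bb–Db.
Third inversion puts the seventh (Db) in the bass.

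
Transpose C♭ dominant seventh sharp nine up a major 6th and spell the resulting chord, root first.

Cb up a major 6th → Ab. New chord: Ab dominant seventh sharp nine.
root → Ab
3rd (major 3rd) → C
5th (perfect 5th) → Eb
7th (minor 7th) → Gb
9th (augmented 9th) → B

Ab  C  Eb  Gb  B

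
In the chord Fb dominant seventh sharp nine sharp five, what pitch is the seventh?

Fb dominant seventh sharp nine sharp five is built on F-flat; its 7th is a minor 7th above the root.
A seventh above F uses the letter E, and the minor 7th above F-flat is E-double-flat.

E-double-flat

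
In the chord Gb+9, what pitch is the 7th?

Fb

Gb+9 is built on Gb; its 7th is a minor 7th above the root.
A seventh above G uses the letter F, and the minor 7th above Gb is Fb.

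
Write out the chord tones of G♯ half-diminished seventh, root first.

G♯ half-diminished seventh: half-diminished seventh on G-sharp.
root → G-sharp
3rd (minor 3rd) → B
5th (diminished 5th) → D
7th (minor 7th) → F-sharp

G-sharp  B  D  F-sharp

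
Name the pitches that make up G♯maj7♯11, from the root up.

Root G#, quality major seventh sharp eleven:
G# — root
B# — major 3rd
D# — perfect 5th
F## — major 7th
C## — augmented 11th

G#, B#, D#, F##, C##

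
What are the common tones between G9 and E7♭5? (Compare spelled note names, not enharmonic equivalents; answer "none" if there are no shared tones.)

G9 = G, B, D, F, A.
E7♭5 = E, G#, Bb, D.
Shared: D.

D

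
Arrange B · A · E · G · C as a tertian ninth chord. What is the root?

Stacking in thirds gives A – C – E – G – B, so A is the root — A minor ninth.

A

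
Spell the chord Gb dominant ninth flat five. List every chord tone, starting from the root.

Gb Bb Dbb Fb Ab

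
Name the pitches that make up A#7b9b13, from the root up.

A#, C##, E#, G#, B, F#

Root A#, quality dominant seventh flat nine flat thirteen:
root → A#
3rd (major 3rd) → C##
5th (perfect 5th) → E#
7th (minor 7th) → G#
9th (minor 9th) → B
13th (minor 13th) → F#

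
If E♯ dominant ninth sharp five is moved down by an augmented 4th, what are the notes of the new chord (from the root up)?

B, D#, F##, A, C#

An augmented 4th down from E# is B, so the new chord is B dominant ninth sharp five.
- root: B
- major 3rd: D#
- augmented 5th: F##
- minor 7th: A
- major 9th: C#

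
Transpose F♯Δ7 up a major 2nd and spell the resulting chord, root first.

G♯, B♯, D♯, F𝄪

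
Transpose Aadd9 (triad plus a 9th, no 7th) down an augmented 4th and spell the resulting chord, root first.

Eb  G  Bb  F

An augmented 4th down from A is Eb, so the new chord is Eb added-ninth.
root → Eb
3rd (major 3rd) → G
5th (perfect 5th) → Bb
9th (major 9th) → F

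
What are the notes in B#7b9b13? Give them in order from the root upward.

B#, D##, F##, A#, C#, G#

Root B#, quality dominant seventh flat nine flat thirteen:
Root: B#
Major 3rd (3rd): D##
Perfect 5th (5th): F##
Minor 7th (7th): A#
Minor 9th (9th): C#
Minor 13th (13th): G#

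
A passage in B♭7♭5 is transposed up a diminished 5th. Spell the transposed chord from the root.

A diminished 5th up from Bb is Fb, so the new chord is Fb dominant seventh flat five.
- root: Fb
- major 3rd: Ab
- diminished 5th: Cbb
- minor 7th: Ebb

Fb Ab Cbb Ebb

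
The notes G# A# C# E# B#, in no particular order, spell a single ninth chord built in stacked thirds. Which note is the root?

A#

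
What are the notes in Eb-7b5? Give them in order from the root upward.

E♭ G♭ B𝄫 D♭

Eb-7b5: half-diminished seventh on E♭.
Root: E♭
Minor 3rd (3rd): G♭
Diminished 5th (5th): B𝄫
Minor 7th (7th): D♭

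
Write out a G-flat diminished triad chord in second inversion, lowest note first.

G-flat diminished triad = Gb–Bbb–Dbb; second inversion → fifth (Dbb) lowest.

Dbb Gb Bbb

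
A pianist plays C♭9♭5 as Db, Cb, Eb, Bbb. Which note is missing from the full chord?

Gbb

The full C♭9♭5 chord is Cb, Eb, Gbb, Bbb, Db.
Comparing with the voicing, the diminished 5th (5th) — Gbb — is absent.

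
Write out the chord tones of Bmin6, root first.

Bmin6: minor sixth on B.
Root: B
Minor 3rd (3rd): D
Perfect 5th (5th): F#
Major 6th (6th): G#

B, D, F#, G#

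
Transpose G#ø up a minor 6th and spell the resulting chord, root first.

G# up a minor 6th → E. New chord: E half-diminished seventh.
root → E
3rd (minor 3rd) → G
5th (diminished 5th) → Bb
7th (minor 7th) → D

E, G, Bb, D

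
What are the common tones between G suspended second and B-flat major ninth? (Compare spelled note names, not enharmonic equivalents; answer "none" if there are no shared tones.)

G suspended second = G, A, D.
B-flat major ninth = B-flat, D, F, A, C.
Shared: A, D.

A – D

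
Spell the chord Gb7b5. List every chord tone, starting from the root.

Gb, Bb, Dbb, Fb

Gb7b5 is a dominant seventh flat five built on Gb.
Gb — root
Bb — major 3rd
Dbb — diminished 5th
Fb — minor 7th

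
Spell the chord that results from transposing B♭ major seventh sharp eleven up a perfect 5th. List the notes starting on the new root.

F  A  C  E  B

Bb up a perfect 5th → F. New chord: F major seventh sharp eleven.
Root: F
Major 3rd (3rd): A
Perfect 5th (5th): C
Major 7th (7th): E
Augmented 11th (11th): B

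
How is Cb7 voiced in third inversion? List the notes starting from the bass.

Cb7 = C♭–E♭–G♭–B𝄫; third inversion → seventh (B𝄫) lowest.

B𝄫 C♭ E♭ G♭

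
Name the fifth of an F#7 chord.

C♯

Root of F#7 = F♯. The 5th is a perfect 5th: F♯ up a perfect 5th → C♯.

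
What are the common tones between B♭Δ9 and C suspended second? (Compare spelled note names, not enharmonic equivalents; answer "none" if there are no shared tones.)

D, C

B♭Δ9: B♭ D F A C
C suspended second: C D G
Common to both → D, C.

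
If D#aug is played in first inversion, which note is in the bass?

D#aug = D#–F##–A##. First inversion → third in the bass = F##.

F##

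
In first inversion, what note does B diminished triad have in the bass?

D

B diminished triad in root position is B–D–F.
First inversion places the third in the bass, which is D.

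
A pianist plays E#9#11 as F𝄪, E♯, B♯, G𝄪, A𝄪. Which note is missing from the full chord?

D♯

The full E#9#11 chord is E♯, G𝄪, B♯, D♯, F𝄪, A𝄪.
Comparing with the voicing, the minor 7th (7th) — D♯ — is absent.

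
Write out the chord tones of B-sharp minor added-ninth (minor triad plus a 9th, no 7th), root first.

Root B-sharp, quality minor added-ninth:
Root: B-sharp
Minor 3rd (3rd): D-sharp
Perfect 5th (5th): F-double-sharp
Major 9th (9th): C-double-sharp

B-sharp, D-sharp, F-double-sharp, C-double-sharp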